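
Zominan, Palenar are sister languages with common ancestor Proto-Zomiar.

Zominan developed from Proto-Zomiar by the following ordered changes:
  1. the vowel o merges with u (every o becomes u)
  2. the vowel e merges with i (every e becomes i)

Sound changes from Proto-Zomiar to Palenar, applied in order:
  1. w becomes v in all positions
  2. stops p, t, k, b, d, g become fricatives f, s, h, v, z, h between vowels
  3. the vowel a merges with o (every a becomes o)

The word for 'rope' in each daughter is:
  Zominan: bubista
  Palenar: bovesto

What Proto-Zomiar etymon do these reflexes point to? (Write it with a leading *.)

*bobesta

Position 4: Zominan has i, Palenar has e. Palenar preserves e here (none of its changes turn any other segment into e), so the proto-segment is *e.
Position 3: Zominan has b, Palenar has v. Zominan preserves b here (none of its changes turn any other segment into b), so the proto-segment is *b.
This points to *bobesta. Verify forward in each daughter:
Zominan: *bobesta
  bobesta → bubesta   [vowel merger]
  bubesta → bubista   [vowel merger]
  giving Zominan bubista.
Palenar: start from *bobesta.
  rule 1: no change — bobesta
  rule 2 (intervocalic lenition): bobesta → bovesta
  rule 3 (vowel merger): bovesta → bovesto
  ⇒ Palenar bovesto
No other proto-form is consistent with every reflex, so the reconstruction is *bobesta.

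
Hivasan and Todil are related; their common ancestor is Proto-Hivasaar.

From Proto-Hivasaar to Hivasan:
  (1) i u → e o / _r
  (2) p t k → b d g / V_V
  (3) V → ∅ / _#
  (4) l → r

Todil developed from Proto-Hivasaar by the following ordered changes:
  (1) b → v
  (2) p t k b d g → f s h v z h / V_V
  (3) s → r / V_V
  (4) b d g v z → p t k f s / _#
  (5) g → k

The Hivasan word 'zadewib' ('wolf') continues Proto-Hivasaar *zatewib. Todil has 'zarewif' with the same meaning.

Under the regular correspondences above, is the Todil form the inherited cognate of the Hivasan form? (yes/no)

yes

Derive the expected Todil reflex of *zatewib:
Todil: start from *zatewib.
  rule 1 (unconditioned shift): zatewib → zatewiv
  rule 2 (intervocalic lenition): zatewiv → zasewiv
  rule 3 (rhotacism): zasewiv → zarewiv
  rule 4 (final devoicing): zarewiv → zarewif
  rule 5: no change — zarewif
  ⇒ Todil zarewif
Todil 'zarewif' matches the regular reflex exactly, so the pair is cognate.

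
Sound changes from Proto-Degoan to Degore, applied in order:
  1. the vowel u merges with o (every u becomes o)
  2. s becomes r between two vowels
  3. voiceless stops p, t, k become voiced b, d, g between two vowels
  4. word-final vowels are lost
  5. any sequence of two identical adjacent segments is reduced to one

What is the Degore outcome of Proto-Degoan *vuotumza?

vodomz

Degore: start from *vuotumza.
  rule 1 (vowel merger): vuotumza → vootomza
  rule 2: no change — vootomza
  rule 3 (intervocalic voicing): vootomza → voodomza
  rule 4 (apocope): voodomza → voodomz
  rule 5 (degemination): voodomz → vodomz
  ⇒ Degore vodomz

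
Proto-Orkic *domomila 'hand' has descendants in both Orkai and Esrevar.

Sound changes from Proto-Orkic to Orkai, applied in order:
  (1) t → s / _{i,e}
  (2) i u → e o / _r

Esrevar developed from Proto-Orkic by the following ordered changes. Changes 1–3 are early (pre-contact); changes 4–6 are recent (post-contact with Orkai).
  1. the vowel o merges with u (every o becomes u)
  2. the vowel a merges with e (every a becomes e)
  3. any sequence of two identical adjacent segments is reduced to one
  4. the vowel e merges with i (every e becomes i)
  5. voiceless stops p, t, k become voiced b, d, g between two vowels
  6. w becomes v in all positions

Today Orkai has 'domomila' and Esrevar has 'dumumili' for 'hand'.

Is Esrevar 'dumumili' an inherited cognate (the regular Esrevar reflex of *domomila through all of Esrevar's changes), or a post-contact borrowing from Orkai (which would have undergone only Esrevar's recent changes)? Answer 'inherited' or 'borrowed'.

If inherited, *domomila would pass through all of Esrevar's changes:
Esrevar: start from *domomila.
  rule 1 (vowel merger): domomila → dumumila
  rule 2 (vowel merger): dumumila → dumumile
  rule 3: no change — dumumile
  rule 4 (vowel merger): dumumile → dumumili
  rule 5: no change — dumumili
  rule 6: no change — dumumili
  ⇒ Esrevar dumumili
If borrowed from Orkai 'domomila' after the early changes, it would undergo only the recent ones:
  rule 4 (vowel merger): no change (domomila)
  rule 5 (intervocalic voicing): no change (domomila)
  rule 6 (unconditioned shift): no change (domomila)
  ⇒ as a loan: domomila
Esrevar 'dumumili' matches the inherited outcome exactly, so it is an inherited cognate, not a loan.

inherited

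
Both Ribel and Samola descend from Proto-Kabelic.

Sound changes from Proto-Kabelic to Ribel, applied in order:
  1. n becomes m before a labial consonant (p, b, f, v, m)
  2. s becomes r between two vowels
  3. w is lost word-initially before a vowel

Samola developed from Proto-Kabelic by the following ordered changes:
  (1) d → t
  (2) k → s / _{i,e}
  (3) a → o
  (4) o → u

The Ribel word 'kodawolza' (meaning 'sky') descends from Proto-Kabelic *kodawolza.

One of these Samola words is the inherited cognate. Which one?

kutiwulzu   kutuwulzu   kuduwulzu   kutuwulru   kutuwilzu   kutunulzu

Samola: start from *kodawolza.
  rule 1 (unconditioned shift): kodawolza → kotawolza
  rule 2: no change — kotawolza
  rule 3 (vowel merger): kotawolza → kotowolzo
  rule 4 (vowel merger): kotowolzo → kutuwulzu
  ⇒ Samola kutuwulzu
Only 'kutuwulzu' matches the regular Samola development of *kodawolza.

kutuwulzu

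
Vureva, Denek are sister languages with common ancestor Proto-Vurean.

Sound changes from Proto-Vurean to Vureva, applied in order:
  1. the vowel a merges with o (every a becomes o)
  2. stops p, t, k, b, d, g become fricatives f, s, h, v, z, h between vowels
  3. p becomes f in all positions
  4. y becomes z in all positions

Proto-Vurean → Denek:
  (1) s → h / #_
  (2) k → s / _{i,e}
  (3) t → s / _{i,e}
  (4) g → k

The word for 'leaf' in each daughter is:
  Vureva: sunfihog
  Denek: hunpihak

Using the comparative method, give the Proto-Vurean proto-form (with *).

*sunpihag

Position 7: Vureva has o, Denek has a. Denek preserves a here (none of its changes turn any other segment into a), so the proto-segment is *a.
Position 1: Vureva has s, Denek has h. Taking the neighbouring segments as reconstructed: Vureva s can only go back to *s; Denek h could go back to *s or *h — the one source consistent with every daughter is *s.
Verify the candidate proto-form against each daughter:
Vureva: *sunpihag > sunpihog > sunfihog  (by vowel merger, unconditioned shift)
Denek: start from *sunpihag.
  rule 1 (debuccalisation): sunpihag → hunpihag
  rule 2: no change — hunpihag
  rule 3: no change — hunpihag
  rule 4 (unconditioned shift): hunpihag → hunpihak
  ⇒ Denek hunpihak
*sunpihag is the unique common source.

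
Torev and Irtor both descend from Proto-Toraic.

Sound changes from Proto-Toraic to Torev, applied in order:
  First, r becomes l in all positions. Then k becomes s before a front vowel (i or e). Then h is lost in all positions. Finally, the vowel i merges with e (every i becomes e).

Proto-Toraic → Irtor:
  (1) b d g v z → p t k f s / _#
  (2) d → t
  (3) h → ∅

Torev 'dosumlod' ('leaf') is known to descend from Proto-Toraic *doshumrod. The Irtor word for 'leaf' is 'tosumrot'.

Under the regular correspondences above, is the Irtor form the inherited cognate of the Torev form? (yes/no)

Derive the expected Irtor reflex of *doshumrod:
Irtor: *doshumrod > doshumrot > toshumrot > tosumrot  (by final devoicing, unconditioned shift, h-loss)
Irtor 'tosumrot' matches the regular reflex exactly, so the pair is cognate.

yes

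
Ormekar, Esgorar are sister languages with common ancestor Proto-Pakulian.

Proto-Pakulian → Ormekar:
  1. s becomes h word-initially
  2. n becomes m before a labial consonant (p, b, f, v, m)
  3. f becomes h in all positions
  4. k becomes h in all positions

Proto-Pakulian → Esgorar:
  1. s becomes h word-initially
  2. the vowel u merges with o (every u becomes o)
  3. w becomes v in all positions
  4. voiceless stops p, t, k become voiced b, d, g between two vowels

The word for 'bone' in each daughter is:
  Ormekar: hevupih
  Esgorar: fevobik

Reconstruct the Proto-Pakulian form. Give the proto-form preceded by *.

Position 7: Ormekar has h, Esgorar has k. Esgorar preserves k here (none of its changes turn any other segment into k), so the proto-segment is *k.
Position 1: Ormekar has h, Esgorar has f. Esgorar preserves f here (none of its changes turn any other segment into f), so the proto-segment is *f.
Verify the candidate proto-form against each daughter:
Ormekar: *fevupik > hevupik > hevupih  (by unconditioned shift, unconditioned shift)
Esgorar: *fevupik > fevopik > fevobik  (by vowel merger, intervocalic voicing)
Only *fevupik yields all of Ormekar hevupih, Esgorar fevobik.

*fevupik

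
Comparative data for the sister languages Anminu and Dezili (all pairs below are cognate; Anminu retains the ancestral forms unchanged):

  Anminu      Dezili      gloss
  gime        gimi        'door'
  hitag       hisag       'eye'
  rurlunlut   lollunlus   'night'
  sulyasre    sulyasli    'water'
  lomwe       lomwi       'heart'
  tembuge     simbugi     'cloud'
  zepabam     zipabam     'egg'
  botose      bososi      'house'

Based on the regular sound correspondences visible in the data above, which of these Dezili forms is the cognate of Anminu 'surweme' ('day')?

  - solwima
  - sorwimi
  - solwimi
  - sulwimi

solwimi

rurlunlut ~ lollunlus — Anminu u corresponds to Dezili o after a consonant, before r.
rurlunlut ~ lollunlus — Anminu r corresponds to Dezili l after a vowel, before a consonant other than r, m, n, p, b, f, v.
tembuge ~ simbugi — Anminu e corresponds to Dezili i after a consonant, before a nasal.
gime ~ gimi, sulyasre ~ sulyasli — Anminu e corresponds to Dezili i word-finally.
Applying these to Anminu 'surweme':
  surweme → sorweme   (u→o after a consonant, before r)
  sorweme → solweme   (r→l after a vowel, before a consonant other than r, m, n, p, b, f, v)
  solweme → solwime   (e→i after a consonant, before a nasal)
  solwime → solwimi   (e→i word-finally)
So the Dezili cognate is 'solwimi'.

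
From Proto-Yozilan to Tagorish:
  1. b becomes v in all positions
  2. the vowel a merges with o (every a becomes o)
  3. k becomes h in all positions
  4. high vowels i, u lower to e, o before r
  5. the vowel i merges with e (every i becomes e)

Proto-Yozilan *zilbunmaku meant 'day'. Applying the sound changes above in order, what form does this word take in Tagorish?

Tagorish: *zilbunmaku
  zilbunmaku → zilvunmaku   [unconditioned shift]
  zilvunmaku → zilvunmoku   [vowel merger]
  zilvunmoku → zilvunmohu   [unconditioned shift]
  zilvunmohu (rule 4 does not apply)
  zilvunmohu → zelvunmohu   [vowel merger]
  giving Tagorish zelvunmohu.

zelvunmohu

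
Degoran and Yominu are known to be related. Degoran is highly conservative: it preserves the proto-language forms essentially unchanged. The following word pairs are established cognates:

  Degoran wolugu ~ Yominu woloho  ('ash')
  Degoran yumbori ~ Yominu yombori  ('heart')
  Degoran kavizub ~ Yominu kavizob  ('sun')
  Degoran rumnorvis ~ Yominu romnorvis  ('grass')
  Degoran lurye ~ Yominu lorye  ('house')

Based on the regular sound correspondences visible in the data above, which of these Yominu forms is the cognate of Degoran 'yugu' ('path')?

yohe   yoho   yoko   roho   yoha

yoho

wolugu ~ woloho — Degoran u corresponds to Yominu o after a consonant, before a consonant other than r, m, n, p, b, f, v.
wolugu ~ woloho — Degoran g corresponds to Yominu h between vowels (before a back vowel).
wolugu ~ woloho — Degoran u corresponds to Yominu o word-finally.
Applying these to Degoran 'yugu':
  yugu → yogu   (u→o after a consonant, before a consonant other than r, m, n, p, b, f, v)
  yogu → yohu   (g→h between vowels (before a back vowel))
  yohu → yoho   (u→o word-finally)
So the Yominu cognate is 'yoho'.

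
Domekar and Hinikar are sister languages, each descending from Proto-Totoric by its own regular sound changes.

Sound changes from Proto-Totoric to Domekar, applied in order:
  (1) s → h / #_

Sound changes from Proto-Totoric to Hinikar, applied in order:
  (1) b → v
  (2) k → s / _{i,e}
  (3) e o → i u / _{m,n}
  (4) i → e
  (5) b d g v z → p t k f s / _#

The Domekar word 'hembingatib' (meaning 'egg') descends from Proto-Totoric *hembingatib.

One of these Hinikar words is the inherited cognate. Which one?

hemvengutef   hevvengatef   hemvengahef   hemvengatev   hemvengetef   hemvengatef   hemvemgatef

Hinikar: start from *hembingatib.
  rule 1 (unconditioned shift): hembingatib → hemvingativ
  rule 2: no change — hemvingativ
  rule 3 (pre-nasal raising): hemvingativ → himvingativ
  rule 4 (vowel merger): himvingativ → hemvengatev
  rule 5 (final devoicing): hemvengatev → hemvengatef
  ⇒ Hinikar hemvengatef
The other candidates each miss or misapply at least one Hinikar change.

hemvengatef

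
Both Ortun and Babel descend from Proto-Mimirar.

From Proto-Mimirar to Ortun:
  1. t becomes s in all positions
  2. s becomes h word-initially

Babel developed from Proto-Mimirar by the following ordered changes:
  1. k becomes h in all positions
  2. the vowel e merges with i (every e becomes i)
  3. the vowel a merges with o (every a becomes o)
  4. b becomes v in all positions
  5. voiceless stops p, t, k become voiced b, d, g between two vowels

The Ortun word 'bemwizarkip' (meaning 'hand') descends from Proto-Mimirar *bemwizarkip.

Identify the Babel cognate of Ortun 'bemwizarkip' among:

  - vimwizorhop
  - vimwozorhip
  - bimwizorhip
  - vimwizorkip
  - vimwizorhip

Babel: *bemwizarkip > bemwizarhip > bimwizarhip > bimwizorhip > vimwizorhip  (by unconditioned shift, vowel merger, vowel merger, unconditioned shift)

vimwizorhip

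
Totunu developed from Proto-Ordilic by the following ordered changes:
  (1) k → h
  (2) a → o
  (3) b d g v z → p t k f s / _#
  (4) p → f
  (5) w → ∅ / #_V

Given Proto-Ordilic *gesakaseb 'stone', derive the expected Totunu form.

gesohosef

Totunu: start from *gesakaseb.
  rule 1 (unconditioned shift): gesakaseb → gesahaseb
  rule 2 (vowel merger): gesahaseb → gesohoseb
  rule 3 (final devoicing): gesohoseb → gesohosep
  rule 4 (unconditioned shift): gesohosep → gesohosef
  rule 5: no change — gesohosef
  ⇒ Totunu gesohosef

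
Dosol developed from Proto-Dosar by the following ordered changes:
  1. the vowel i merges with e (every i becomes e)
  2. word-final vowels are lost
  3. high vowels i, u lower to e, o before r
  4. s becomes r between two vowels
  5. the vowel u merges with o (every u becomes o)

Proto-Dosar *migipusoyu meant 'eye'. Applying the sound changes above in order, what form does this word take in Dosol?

megeporoy

Dosol: *migipusoyu > megepusoyu > megepusoy > megepuroy > megeporoy  (by vowel merger, apocope, rhotacism, vowel merger)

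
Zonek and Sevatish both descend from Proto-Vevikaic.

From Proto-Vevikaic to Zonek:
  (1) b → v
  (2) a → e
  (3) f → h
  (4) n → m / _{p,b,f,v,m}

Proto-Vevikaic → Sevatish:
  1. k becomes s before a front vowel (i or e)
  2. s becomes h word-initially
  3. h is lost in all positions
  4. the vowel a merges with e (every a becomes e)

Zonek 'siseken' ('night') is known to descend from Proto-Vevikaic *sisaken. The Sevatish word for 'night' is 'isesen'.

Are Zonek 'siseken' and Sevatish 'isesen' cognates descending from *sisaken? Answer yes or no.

yes

Derive the expected Sevatish reflex of *sisaken:
Sevatish: *sisaken
  sisaken → sisasen   [palatalisation]
  sisasen → hisasen   [debuccalisation]
  hisasen → isasen   [h-loss]
  isasen → isesen   [vowel merger]
  giving Sevatish isesen.
Sevatish 'isesen' matches the regular reflex exactly, so the pair is cognate.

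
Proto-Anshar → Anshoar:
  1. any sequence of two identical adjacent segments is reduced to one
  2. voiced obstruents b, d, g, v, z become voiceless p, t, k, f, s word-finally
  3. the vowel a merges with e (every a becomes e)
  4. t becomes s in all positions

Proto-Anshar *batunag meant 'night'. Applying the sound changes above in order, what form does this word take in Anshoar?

besunek

Anshoar: start from *batunag.
  rule 1: no change — batunag
  rule 2 (final devoicing): batunag → batunak
  rule 3 (vowel merger): batunak → betunek
  rule 4 (unconditioned shift): betunek → besunek
  ⇒ Anshoar besunek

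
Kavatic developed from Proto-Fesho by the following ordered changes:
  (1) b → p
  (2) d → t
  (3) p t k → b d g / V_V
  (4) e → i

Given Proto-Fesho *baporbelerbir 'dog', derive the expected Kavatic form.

Kavatic: *baporbelerbir
  baporbelerbir → paporpelerpir   [unconditioned shift]
  paporpelerpir (rule 2 does not apply)
  paporpelerpir → paborpelerpir   [intervocalic voicing]
  paborpelerpir → paborpilirpir   [vowel merger]
  giving Kavatic paborpilirpir.

paborpilirpir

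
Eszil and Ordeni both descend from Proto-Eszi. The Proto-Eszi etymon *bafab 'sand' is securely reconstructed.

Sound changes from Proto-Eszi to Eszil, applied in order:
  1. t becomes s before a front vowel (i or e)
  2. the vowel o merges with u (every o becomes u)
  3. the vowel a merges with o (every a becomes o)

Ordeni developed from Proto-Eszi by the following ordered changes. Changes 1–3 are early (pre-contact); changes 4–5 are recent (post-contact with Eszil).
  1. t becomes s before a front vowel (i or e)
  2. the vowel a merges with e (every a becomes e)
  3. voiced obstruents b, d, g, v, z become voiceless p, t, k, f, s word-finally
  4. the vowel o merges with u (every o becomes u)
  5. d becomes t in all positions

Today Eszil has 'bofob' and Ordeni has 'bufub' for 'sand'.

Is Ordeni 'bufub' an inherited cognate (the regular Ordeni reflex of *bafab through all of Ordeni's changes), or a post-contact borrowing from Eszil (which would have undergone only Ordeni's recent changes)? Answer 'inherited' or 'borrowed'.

If inherited, *bafab would pass through all of Ordeni's changes:
Ordeni: *bafab
  bafab (rule 1 does not apply)
  bafab → befeb   [vowel merger]
  befeb → befep   [final devoicing]
  befep (rule 4 does not apply)
  befep (rule 5 does not apply)
  giving Ordeni befep.
If borrowed from Eszil 'bofob' after the early changes, it would undergo only the recent ones:
  rule 4 (vowel merger): bofob → bufub
  rule 5 (unconditioned shift): no change (bufub)
  ⇒ as a loan: bufub
Ordeni 'bufub' matches the loan outcome 'bufub', not the inherited 'befep' — it skipped the early Ordeni changes, so it was borrowed from Eszil.

borrowed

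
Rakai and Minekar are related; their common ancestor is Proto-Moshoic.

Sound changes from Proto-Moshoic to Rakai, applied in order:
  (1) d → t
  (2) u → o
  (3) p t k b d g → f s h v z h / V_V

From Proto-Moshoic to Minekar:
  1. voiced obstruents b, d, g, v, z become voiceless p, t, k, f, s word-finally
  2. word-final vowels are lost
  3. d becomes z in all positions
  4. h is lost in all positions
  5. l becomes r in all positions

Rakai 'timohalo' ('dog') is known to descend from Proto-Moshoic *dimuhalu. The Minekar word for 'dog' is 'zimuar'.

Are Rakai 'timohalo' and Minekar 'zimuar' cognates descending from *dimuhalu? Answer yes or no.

Derive the expected Minekar reflex of *dimuhalu:
Minekar: *dimuhalu > dimuhal > zimuhal > zimual > zimuar  (by apocope, unconditioned shift, h-loss, unconditioned shift)
Minekar 'zimuar' matches the regular reflex exactly, so the pair is cognate.

yes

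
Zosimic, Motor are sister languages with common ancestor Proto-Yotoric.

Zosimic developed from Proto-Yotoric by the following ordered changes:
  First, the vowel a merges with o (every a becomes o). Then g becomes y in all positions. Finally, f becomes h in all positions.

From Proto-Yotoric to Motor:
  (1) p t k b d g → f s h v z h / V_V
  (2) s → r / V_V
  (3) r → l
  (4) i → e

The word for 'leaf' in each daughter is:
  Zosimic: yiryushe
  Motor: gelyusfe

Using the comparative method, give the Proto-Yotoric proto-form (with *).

Position 2: Zosimic has i, Motor has e. Zosimic preserves i here (none of its changes turn any other segment into i), so the proto-segment is *i.
Position 1: Zosimic has y, Motor has g. Motor preserves g here (none of its changes turn any other segment into g), so the proto-segment is *g.
Continuing position by position gives *giryusfe; check it forward:
Zosimic: *giryusfe > yiryusfe > yiryushe  (by unconditioned shift, unconditioned shift)
Motor: start from *giryusfe.
  rule 1: no change — giryusfe
  rule 2: no change — giryusfe
  rule 3 (unconditioned shift): giryusfe → gilyusfe
  rule 4 (vowel merger): gilyusfe → gelyusfe
  ⇒ Motor gelyusfe
No other proto-form is consistent with every reflex, so the reconstruction is *giryusfe.

*giryusfe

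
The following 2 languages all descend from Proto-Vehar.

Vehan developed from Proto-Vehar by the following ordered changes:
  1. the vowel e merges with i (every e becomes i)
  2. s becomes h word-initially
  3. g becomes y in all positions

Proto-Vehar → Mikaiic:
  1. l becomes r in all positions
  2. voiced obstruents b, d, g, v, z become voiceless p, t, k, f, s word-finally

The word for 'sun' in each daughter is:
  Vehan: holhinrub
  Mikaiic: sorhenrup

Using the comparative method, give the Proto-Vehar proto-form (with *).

*solhenrub

Position 1: Vehan has h, Mikaiic has s. Taking the neighbouring segments as reconstructed: Vehan h could go back to *s or *h; Mikaiic s can only go back to *s — the one source consistent with every daughter is *s.
Position 5: Vehan has i, Mikaiic has e. Mikaiic preserves e here (none of its changes turn any other segment into e), so the proto-segment is *e.
This points to *solhenrub. Verify forward in each daughter:
Vehan: *solhenrub > solhinrub > holhinrub  (by vowel merger, debuccalisation)
Mikaiic: *solhenrub
  solhenrub → sorhenrub   [unconditioned shift]
  sorhenrub → sorhenrup   [final devoicing]
  giving Mikaiic sorhenrup.
Only *solhenrub yields all of Vehan holhinrub, Mikaiic sorhenrup.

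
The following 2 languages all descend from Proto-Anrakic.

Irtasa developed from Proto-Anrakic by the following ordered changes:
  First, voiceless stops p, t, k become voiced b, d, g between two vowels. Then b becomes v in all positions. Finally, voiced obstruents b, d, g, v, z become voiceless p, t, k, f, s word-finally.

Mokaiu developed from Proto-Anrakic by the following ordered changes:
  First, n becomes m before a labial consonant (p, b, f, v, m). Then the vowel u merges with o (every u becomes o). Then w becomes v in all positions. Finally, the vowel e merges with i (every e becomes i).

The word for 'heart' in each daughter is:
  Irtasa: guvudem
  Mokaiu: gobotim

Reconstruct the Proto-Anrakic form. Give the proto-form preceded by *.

*gubutem

Position 3: Irtasa has v, Mokaiu has b. Mokaiu preserves b here (none of its changes turn any other segment into b), so the proto-segment is *b.
Position 6: Irtasa has e, Mokaiu has i. Irtasa preserves e here (none of its changes turn any other segment into e), so the proto-segment is *e.
Position 5: Irtasa has d, Mokaiu has t. Mokaiu preserves t here (none of its changes turn any other segment into t), so the proto-segment is *t.
Continuing position by position gives *gubutem; check it forward:
Irtasa: *gubutem > gubudem > guvudem  (by intervocalic voicing, unconditioned shift)
Mokaiu: start from *gubutem.
  rule 1: no change — gubutem
  rule 2 (vowel merger): gubutem → gobotem
  rule 3: no change — gobotem
  rule 4 (vowel merger): gobotem → gobotim
  ⇒ Mokaiu gobotim
Only *gubutem yields all of Irtasa guvudem, Mokaiu gobotim.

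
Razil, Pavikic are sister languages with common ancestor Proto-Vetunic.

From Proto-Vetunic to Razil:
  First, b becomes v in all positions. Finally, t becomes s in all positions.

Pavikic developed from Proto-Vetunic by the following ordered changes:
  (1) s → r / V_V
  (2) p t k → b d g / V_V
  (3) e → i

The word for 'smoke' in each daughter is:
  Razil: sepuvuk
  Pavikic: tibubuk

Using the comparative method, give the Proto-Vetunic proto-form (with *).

Position 1: Razil has s, Pavikic has t. Pavikic preserves t here (none of its changes turn any other segment into t), so the proto-segment is *t.
Position 5: Razil has v, Pavikic has b. Taking the neighbouring segments as reconstructed: Razil v could go back to *b or *v; Pavikic b could go back to *p or *b — the one source consistent with every daughter is *b.
Position 2: Razil has e, Pavikic has i. Razil preserves e here (none of its changes turn any other segment into e), so the proto-segment is *e.
Verify the candidate proto-form against each daughter:
Razil: *tepubuk > tepuvuk > sepuvuk  (by unconditioned shift, unconditioned shift)
Pavikic: *tepubuk
  tepubuk (rule 1 does not apply)
  tepubuk → tebubuk   [intervocalic voicing]
  tebubuk → tibubuk   [vowel merger]
  giving Pavikic tibubuk.
No other proto-form is consistent with every reflex, so the reconstruction is *tepubuk.

*tepubuk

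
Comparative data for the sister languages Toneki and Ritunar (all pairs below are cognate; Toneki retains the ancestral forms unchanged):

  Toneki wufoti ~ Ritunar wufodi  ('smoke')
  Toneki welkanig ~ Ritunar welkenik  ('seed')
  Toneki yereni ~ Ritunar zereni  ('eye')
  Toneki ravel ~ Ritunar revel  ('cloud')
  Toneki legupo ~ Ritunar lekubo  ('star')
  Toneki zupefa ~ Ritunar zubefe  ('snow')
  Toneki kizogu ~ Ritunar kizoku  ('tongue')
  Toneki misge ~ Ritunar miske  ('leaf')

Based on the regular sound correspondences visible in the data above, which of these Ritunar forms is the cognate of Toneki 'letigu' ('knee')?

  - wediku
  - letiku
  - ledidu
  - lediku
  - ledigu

lediku

wufoti ~ wufodi — Toneki t corresponds to Ritunar d between vowels (before a front vowel).
legupo ~ lekubo, kizogu ~ kizoku — Toneki g corresponds to Ritunar k between vowels (before a back vowel).
Applying these to Toneki 'letigu':
  letigu → ledigu   (t→d between vowels (before a front vowel))
  ledigu → lediku   (g→k between vowels (before a back vowel))
So the Ritunar cognate is 'lediku'.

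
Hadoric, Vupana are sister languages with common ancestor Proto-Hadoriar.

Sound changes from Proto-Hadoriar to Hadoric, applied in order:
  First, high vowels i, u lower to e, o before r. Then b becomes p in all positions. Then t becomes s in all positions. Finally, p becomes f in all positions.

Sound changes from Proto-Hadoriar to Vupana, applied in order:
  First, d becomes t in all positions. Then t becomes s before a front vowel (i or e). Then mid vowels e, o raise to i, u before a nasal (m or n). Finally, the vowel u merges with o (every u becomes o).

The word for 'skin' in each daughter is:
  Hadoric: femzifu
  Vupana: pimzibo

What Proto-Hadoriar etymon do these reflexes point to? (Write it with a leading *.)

*pemzibu

Position 1: Hadoric has f, Vupana has p. Vupana preserves p here (none of its changes turn any other segment into p), so the proto-segment is *p.
Position 6: Hadoric has f, Vupana has b. Vupana preserves b here (none of its changes turn any other segment into b), so the proto-segment is *b.
Position 2: Hadoric has e, Vupana has i. Taking the neighbouring segments as reconstructed: Hadoric e can only go back to *e; Vupana i could go back to *e or *i — the one source consistent with every daughter is *e.
Continuing position by position gives *pemzibu; check it forward:
Hadoric: *pemzibu > pemzipu > femzifu  (by unconditioned shift, unconditioned shift)
Vupana: *pemzibu > pimzibu > pimzibo  (by pre-nasal raising, vowel merger)
Only *pemzibu yields all of Hadoric femzifu, Vupana pimzibo.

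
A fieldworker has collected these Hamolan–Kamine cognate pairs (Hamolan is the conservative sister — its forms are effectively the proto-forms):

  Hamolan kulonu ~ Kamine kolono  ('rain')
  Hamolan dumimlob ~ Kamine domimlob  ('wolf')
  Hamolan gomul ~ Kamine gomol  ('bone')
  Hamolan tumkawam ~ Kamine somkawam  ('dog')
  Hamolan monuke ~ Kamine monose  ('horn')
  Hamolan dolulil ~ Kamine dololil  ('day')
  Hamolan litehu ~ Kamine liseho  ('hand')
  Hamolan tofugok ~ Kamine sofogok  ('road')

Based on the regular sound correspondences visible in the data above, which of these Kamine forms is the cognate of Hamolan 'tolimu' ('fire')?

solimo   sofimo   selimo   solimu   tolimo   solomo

tofugok ~ sofogok — Hamolan t corresponds to Kamine s word-initially before a back vowel.
kulonu ~ kolono, litehu ~ liseho — Hamolan u corresponds to Kamine o word-finally.
Applying these to Hamolan 'tolimu':
  tolimu → solimu   (t→s word-initially before a back vowel)
  solimu → solimo   (u→o word-finally)
So the Kamine cognate is 'solimo'.

solimo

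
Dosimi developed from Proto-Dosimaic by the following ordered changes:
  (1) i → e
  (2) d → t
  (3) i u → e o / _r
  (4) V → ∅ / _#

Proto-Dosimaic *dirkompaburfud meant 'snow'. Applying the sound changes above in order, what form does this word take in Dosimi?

Dosimi: start from *dirkompaburfud.
  rule 1 (vowel merger): dirkompaburfud → derkompaburfud
  rule 2 (unconditioned shift): derkompaburfud → terkompaburfut
  rule 3 (pre-rhotic lowering): terkompaburfut → terkompaborfut
  rule 4: no change — terkompaborfut
  ⇒ Dosimi terkompaborfut

terkompaborfut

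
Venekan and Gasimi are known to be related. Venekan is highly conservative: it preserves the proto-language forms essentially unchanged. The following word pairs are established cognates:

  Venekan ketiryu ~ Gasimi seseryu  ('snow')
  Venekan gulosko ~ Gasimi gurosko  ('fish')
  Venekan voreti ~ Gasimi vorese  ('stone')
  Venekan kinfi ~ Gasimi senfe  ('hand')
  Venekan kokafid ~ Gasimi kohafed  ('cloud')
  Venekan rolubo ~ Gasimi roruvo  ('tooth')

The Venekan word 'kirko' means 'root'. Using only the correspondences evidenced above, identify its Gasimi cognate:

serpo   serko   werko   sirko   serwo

kinfi ~ senfe — Venekan k corresponds to Gasimi s word-initially before a front vowel.
ketiryu ~ seseryu — Venekan i corresponds to Gasimi e after a consonant, before r.
Applying these to Venekan 'kirko':
  kirko → sirko   (k→s word-initially before a front vowel)
  sirko → serko   (i→e after a consonant, before r)
So the Gasimi cognate is 'serko'.

serko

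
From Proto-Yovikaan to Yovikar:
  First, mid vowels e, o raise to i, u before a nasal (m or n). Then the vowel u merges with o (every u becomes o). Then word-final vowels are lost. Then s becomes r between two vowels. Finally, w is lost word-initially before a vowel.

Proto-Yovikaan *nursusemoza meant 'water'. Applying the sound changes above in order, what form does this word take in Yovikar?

norsorimoz

Yovikar: start from *nursusemoza.
  rule 1 (pre-nasal raising): nursusemoza → nursusimoza
  rule 2 (vowel merger): nursusimoza → norsosimoza
  rule 3 (apocope): norsosimoza → norsosimoz
  rule 4 (rhotacism): norsosimoz → norsorimoz
  rule 5: no change — norsorimoz
  ⇒ Yovikar norsorimoz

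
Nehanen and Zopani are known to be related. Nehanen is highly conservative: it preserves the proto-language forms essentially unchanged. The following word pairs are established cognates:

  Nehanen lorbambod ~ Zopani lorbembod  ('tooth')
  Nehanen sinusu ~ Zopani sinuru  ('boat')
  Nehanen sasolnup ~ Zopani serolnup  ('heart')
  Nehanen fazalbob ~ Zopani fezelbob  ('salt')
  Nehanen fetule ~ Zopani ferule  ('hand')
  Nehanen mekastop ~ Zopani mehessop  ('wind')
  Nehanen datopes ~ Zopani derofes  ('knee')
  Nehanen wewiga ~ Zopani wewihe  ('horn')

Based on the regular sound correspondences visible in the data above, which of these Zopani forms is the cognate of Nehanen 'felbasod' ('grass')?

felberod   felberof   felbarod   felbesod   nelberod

sasolnup ~ serolnup, fazalbob ~ fezelbob — Nehanen a corresponds to Zopani e after a consonant, before a consonant other than r, m, n, p, b, f, v.
sasolnup ~ serolnup — Nehanen s corresponds to Zopani r between vowels (before a back vowel).
Applying these to Nehanen 'felbasod':
  felbasod → felbesod   (a→e after a consonant, before a consonant other than r, m, n, p, b, f, v)
  felbesod → felberod   (s→r between vowels (before a back vowel))
So the Zopani cognate is 'felberod'.

felberod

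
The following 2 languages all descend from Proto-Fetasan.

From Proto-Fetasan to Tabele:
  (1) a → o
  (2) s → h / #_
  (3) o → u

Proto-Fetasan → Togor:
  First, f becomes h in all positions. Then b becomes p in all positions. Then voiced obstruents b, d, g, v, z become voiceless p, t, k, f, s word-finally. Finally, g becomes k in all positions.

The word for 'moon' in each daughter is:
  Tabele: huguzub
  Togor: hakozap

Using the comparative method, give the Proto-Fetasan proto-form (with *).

*hagozab

Position 7: Tabele has b, Togor has p. Tabele preserves b here (none of its changes turn any other segment into b), so the proto-segment is *b.
Position 4: Tabele has u, Togor has o. Togor preserves o here (none of its changes turn any other segment into o), so the proto-segment is *o.
Continuing position by position gives *hagozab; check it forward:
Tabele: *hagozab
  hagozab → hogozob   [vowel merger]
  hogozob (rule 2 does not apply)
  hogozob → huguzub   [vowel merger]
  giving Tabele huguzub.
Togor: start from *hagozab.
  rule 1: no change — hagozab
  rule 2 (unconditioned shift): hagozab → hagozap
  rule 3: no change — hagozap
  rule 4 (unconditioned shift): hagozap → hakozap
  ⇒ Togor hakozap
Only *hagozab yields all of Tabele huguzub, Togor hakozap.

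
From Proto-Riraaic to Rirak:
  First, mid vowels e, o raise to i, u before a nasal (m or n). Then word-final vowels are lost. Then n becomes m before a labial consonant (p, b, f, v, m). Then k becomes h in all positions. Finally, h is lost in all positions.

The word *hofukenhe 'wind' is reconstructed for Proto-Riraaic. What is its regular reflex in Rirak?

Rirak: start from *hofukenhe.
  rule 1 (pre-nasal raising): hofukenhe → hofukinhe
  rule 2 (apocope): hofukinhe → hofukinh
  rule 3: no change — hofukinh
  rule 4 (unconditioned shift): hofukinh → hofuhinh
  rule 5 (h-loss): hofuhinh → ofuin
  ⇒ Rirak ofuin

ofuin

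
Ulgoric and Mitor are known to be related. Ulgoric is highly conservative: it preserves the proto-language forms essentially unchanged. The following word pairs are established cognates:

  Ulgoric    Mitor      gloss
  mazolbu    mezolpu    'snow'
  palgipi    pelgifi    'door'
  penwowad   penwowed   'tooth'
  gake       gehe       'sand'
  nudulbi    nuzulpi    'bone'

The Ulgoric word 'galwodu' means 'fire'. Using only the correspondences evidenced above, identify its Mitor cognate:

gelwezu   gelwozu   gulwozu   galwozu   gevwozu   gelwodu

mazolbu ~ mezolpu, palgipi ~ pelgifi — Ulgoric a corresponds to Mitor e after a consonant, before a consonant other than r, m, n, p, b, f, v.
nudulbi ~ nuzulpi — Ulgoric d corresponds to Mitor z between vowels (before a back vowel).
Applying these to Ulgoric 'galwodu':
  galwodu → gelwodu   (a→e after a consonant, before a consonant other than r, m, n, p, b, f, v)
  gelwodu → gelwozu   (d→z between vowels (before a back vowel))
So the Mitor cognate is 'gelwozu'.

gelwozu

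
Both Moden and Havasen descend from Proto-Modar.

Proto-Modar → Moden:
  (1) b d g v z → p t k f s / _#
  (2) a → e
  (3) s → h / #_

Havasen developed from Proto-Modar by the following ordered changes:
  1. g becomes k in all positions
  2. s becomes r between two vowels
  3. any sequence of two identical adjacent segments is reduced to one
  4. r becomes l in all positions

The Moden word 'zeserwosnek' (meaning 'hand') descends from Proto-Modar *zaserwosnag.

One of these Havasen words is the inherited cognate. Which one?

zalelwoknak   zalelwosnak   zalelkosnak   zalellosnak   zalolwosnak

Havasen: *zaserwosnag > zaserwosnak > zarerwosnak > zalelwosnak  (by unconditioned shift, rhotacism, unconditioned shift)
Only 'zalelwosnak' matches the regular Havasen development of *zaserwosnag.

zalelwosnak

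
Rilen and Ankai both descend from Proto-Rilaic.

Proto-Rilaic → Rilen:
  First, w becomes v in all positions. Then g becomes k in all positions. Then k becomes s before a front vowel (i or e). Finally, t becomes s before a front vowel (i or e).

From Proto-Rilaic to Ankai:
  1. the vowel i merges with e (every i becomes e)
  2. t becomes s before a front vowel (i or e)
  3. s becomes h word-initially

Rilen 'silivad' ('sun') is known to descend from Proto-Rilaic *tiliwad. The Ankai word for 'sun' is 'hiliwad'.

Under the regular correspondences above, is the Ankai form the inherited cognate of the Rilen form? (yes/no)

no

Derive the expected Ankai reflex of *tiliwad:
Ankai: *tiliwad > telewad > selewad > helewad  (by vowel merger, palatalisation, debuccalisation)
The regular Ankai reflex would be 'helewad', but the attested form is 'hiliwad'. The correspondence is irregular, so they are not cognates (the Ankai form has a different source).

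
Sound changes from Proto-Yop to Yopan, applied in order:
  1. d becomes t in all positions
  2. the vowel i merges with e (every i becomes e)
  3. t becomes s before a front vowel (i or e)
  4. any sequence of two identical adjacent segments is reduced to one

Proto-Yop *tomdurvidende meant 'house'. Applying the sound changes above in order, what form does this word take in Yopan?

tomturvesense

Yopan: *tomdurvidende > tomturvitente > tomturvetente > tomturvesense  (by unconditioned shift, vowel merger, palatalisation)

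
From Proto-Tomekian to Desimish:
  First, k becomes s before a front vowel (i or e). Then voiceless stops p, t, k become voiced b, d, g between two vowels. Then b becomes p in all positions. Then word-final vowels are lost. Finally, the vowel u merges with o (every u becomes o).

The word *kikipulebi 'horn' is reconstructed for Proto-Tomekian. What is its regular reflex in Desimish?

sisipolep

Desimish: *kikipulebi > sisipulebi > sisibulebi > sisipulepi > sisipulep > sisipolep  (by palatalisation, intervocalic voicing, unconditioned shift, apocope, vowel merger)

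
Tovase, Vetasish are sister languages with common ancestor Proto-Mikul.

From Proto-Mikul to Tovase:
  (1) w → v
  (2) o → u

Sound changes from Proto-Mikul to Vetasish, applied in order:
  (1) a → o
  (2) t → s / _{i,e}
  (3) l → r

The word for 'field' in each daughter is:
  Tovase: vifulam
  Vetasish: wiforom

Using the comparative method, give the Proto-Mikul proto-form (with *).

Position 5: Tovase has l, Vetasish has r. Tovase preserves l here (none of its changes turn any other segment into l), so the proto-segment is *l.
Position 4: Tovase has u, Vetasish has o. Taking the neighbouring segments as reconstructed: Tovase u could go back to *o or *u; Vetasish o could go back to *a or *o — the one source consistent with every daughter is *o.
Position 6: Tovase has a, Vetasish has o. Tovase preserves a here (none of its changes turn any other segment into a), so the proto-segment is *a.
This points to *wifolam. Verify forward in each daughter:
Tovase: start from *wifolam.
  rule 1 (unconditioned shift): wifolam → vifolam
  rule 2 (vowel merger): vifolam → vifulam
  ⇒ Tovase vifulam
Vetasish: *wifolam
  wifolam → wifolom   [vowel merger]
  wifolom (rule 2 does not apply)
  wifolom → wiforom   [unconditioned shift]
  giving Vetasish wiforom.
Only *wifolam yields all of Tovase vifulam, Vetasish wiforom.

*wifolam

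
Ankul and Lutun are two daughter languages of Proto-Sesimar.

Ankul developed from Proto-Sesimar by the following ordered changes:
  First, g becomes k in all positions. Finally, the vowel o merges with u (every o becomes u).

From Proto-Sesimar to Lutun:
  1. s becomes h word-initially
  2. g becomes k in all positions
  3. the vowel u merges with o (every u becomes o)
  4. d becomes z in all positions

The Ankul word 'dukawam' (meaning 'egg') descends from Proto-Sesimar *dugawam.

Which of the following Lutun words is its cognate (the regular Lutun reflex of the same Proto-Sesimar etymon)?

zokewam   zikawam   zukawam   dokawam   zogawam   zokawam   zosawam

zokawam

Lutun: *dugawam > dukawam > dokawam > zokawam  (by unconditioned shift, vowel merger, unconditioned shift)
Only 'zokawam' matches the regular Lutun development of *dugawam.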